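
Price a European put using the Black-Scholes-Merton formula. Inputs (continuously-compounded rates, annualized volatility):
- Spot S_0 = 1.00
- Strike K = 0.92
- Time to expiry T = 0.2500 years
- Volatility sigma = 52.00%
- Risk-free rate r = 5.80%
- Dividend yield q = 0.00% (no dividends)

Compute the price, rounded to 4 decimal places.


d1 = (ln(S/K) + (r - q + 0.5*sigma^2) * T) / (sigma * sqrt(T)) = 0.50646773
d2 = d1 - sigma * sqrt(T) = 0.24646773
exp(-rT) = 0.98560462; exp(-qT) = 1.00000000
P = K * exp(-rT) * N(-d2) - S_0 * exp(-qT) * N(-d1)
N(-d1) = 0.30626417; N(-d2) = 0.40266009
P = 0.9200 * 0.98560462 * 0.40266009 - 1.0000 * 1.00000000 * 0.30626417 = 0.0589

Answer: Price = 0.0589


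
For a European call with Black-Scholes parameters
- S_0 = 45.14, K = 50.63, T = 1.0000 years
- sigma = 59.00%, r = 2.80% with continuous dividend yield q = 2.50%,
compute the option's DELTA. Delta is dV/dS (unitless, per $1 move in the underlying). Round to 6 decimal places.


d1 = 0.1055499753; d2 = -0.4844500247
phi(d1) = 0.3967261908; exp(-qT) = 0.9753099120; exp(-rT) = 0.9723883668
N(d1) = 0.5420302916
Delta = exp(-qT) * N(d1) = 0.9753099120 * 0.5420302916 = 0.528648

Answer: Delta = 0.528648


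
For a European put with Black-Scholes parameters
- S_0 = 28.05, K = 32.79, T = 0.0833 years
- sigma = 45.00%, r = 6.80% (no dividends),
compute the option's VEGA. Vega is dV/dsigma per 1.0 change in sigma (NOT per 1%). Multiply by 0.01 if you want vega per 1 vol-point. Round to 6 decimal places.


Answer: Vega = 1.776063

Derivation:
d1 = -1.0936157229; d2 = -1.2234935501
phi(d1) = 0.2193830023; exp(-qT) = 1.0000000000; exp(-rT) = 0.9943516125
Vega = S * exp(-qT) * phi(d1) * sqrt(T) = 28.0500 * 1.0000000000 * 0.2193830023 * 0.2886173938 = 1.776063


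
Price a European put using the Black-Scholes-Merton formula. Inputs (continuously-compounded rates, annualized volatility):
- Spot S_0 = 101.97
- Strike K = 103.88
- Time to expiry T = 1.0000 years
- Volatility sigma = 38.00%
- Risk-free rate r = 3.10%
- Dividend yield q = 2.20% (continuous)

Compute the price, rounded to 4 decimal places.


d1 = (ln(S/K) + (r - q + 0.5*sigma^2) * T) / (sigma * sqrt(T)) = 0.16484807
d2 = d1 - sigma * sqrt(T) = -0.21515193
exp(-rT) = 0.96947557; exp(-qT) = 0.97824024
P = K * exp(-rT) * N(-d2) - S_0 * exp(-qT) * N(-d1)
N(-d1) = 0.43453178; N(-d2) = 0.58517557
P = 103.8800 * 0.96947557 * 0.58517557 - 101.9700 * 0.97824024 * 0.43453178 = 15.5875

Answer: Price = 15.5875


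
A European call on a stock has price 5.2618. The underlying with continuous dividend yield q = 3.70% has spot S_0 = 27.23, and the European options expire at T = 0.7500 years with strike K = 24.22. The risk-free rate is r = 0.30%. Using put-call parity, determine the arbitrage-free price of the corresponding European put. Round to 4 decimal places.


Answer: Put price = 2.9426

Derivation:
Put-call parity: C - P = S_0 * exp(-qT) - K * exp(-rT).
S_0 * exp(-qT) = 27.2300 * 0.97263149 = 26.48475559
K * exp(-rT) = 24.2200 * 0.99775253 = 24.16556626
P = C - S*exp(-qT) + K*exp(-rT)
P = 5.2618 - 26.48475559 + 24.16556626 = 2.9426


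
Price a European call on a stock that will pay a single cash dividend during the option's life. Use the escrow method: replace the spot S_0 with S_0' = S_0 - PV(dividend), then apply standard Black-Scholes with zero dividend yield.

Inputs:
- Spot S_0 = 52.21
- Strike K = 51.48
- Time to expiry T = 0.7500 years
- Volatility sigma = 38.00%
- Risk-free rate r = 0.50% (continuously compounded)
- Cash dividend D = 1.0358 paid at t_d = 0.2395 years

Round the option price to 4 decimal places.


PV(D) = D * exp(-r * t_d) = 1.0358 * 0.99880322 = 1.03456037
S_0' = S_0 - PV(D) = 52.2100 - 1.03456037 = 51.17543963
d1 = (ln(S_0'/K) + (r + sigma^2/2)*T) / (sigma*sqrt(T)) = 0.15790937
d2 = d1 - sigma*sqrt(T) = -0.17118028
exp(-rT) = 0.99625702
N(d1) = 0.56273589; N(d2) = 0.43204100
C = S_0' * N(d1) - K * exp(-rT) * N(d2) = 51.17543963 * 0.56273589 - 51.4800 * 0.99625702 * 0.43204100 = 6.6400

Answer: Price = 6.6400


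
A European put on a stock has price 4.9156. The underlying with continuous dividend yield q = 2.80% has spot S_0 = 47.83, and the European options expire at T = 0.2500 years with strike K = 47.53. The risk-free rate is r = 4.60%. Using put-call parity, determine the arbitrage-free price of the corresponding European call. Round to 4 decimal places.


Answer: Call price = 5.4254

Derivation:
Put-call parity: C - P = S_0 * exp(-qT) - K * exp(-rT).
S_0 * exp(-qT) = 47.8300 * 0.99302444 = 47.49635911
K * exp(-rT) = 47.5300 * 0.98856587 = 46.98653591
C = P + S*exp(-qT) - K*exp(-rT)
C = 4.9156 + 47.49635911 - 46.98653591 = 5.4254


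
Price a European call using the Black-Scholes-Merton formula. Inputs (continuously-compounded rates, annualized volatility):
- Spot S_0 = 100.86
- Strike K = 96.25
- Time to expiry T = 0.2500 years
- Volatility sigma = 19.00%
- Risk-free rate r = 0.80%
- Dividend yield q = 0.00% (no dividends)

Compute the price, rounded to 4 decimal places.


Answer: Price = 6.6121

Derivation:
d1 = (ln(S/K) + (r - q + 0.5*sigma^2) * T) / (sigma * sqrt(T)) = 0.56102046
d2 = d1 - sigma * sqrt(T) = 0.46602046
exp(-rT) = 0.99800200; exp(-qT) = 1.00000000
C = S_0 * exp(-qT) * N(d1) - K * exp(-rT) * N(d2)
N(d1) = 0.71260820; N(d2) = 0.67939957
C = 100.8600 * 1.00000000 * 0.71260820 - 96.2500 * 0.99800200 * 0.67939957 = 6.6121


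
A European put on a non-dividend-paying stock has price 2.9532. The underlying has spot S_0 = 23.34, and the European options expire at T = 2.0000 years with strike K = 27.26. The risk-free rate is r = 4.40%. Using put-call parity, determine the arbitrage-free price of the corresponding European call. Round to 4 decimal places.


Answer: Call price = 1.3296

Derivation:
Put-call parity: C - P = S_0 * exp(-qT) - K * exp(-rT).
S_0 * exp(-qT) = 23.3400 * 1.00000000 = 23.34000000
K * exp(-rT) = 27.2600 * 0.91576088 = 24.96364150
C = P + S*exp(-qT) - K*exp(-rT)
C = 2.9532 + 23.34000000 - 24.96364150 = 1.3296


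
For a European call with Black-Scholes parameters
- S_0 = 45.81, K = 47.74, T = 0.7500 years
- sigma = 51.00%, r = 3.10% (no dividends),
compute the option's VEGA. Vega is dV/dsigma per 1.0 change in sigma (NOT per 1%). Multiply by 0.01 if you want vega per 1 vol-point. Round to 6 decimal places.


Answer: Vega = 15.572632

Derivation:
d1 = 0.1800433690; d2 = -0.2616295869
phi(d1) = 0.3925284185; exp(-qT) = 1.0000000000; exp(-rT) = 0.9770181987
Vega = S * exp(-qT) * phi(d1) * sqrt(T) = 45.8100 * 1.0000000000 * 0.3925284185 * 0.8660254038 = 15.572632


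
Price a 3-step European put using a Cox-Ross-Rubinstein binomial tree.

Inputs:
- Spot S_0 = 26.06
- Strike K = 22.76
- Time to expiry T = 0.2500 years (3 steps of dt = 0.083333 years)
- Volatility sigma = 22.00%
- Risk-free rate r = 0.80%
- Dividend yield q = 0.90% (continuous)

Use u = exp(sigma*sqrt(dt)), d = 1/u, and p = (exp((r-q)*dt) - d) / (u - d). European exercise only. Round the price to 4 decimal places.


Answer: Price = V(0,0) = 0.1679

Derivation:
dt = T/N = 0.083333
u = exp(sigma*sqrt(dt)) = 1.065569; d = 1/u = 0.938466
p = (exp((r-q)*dt) - d) / (u - d) = 0.483473
Discount per step: exp(-r*dt) = 0.999334
Stock lattice S(k, i) with i counting down-moves:
  k=0: S(0,0) = 26.0600
  k=1: S(1,0) = 27.7687; S(1,1) = 24.4564
  k=2: S(2,0) = 29.5895; S(2,1) = 26.0600; S(2,2) = 22.9515
  k=3: S(3,0) = 31.5296; S(3,1) = 27.7687; S(3,2) = 24.4564; S(3,3) = 21.5392
Terminal payoffs V(N, i) = max(K - S_T, 0):
  V(3,0) = 0.000000; V(3,1) = 0.000000; V(3,2) = 0.000000; V(3,3) = 1.220769
Backward induction: V(k, i) = exp(-r*dt) * [p * V(k+1, i) + (1-p) * V(k+1, i+1)].
  V(2,0) = exp(-r*dt) * [p*0.000000 + (1-p)*0.000000] = 0.000000
  V(2,1) = exp(-r*dt) * [p*0.000000 + (1-p)*0.000000] = 0.000000
  V(2,2) = exp(-r*dt) * [p*0.000000 + (1-p)*1.220769] = 0.630140
  V(1,0) = exp(-r*dt) * [p*0.000000 + (1-p)*0.000000] = 0.000000
  V(1,1) = exp(-r*dt) * [p*0.000000 + (1-p)*0.630140] = 0.325268
  V(0,0) = exp(-r*dt) * [p*0.000000 + (1-p)*0.325268] = 0.167898


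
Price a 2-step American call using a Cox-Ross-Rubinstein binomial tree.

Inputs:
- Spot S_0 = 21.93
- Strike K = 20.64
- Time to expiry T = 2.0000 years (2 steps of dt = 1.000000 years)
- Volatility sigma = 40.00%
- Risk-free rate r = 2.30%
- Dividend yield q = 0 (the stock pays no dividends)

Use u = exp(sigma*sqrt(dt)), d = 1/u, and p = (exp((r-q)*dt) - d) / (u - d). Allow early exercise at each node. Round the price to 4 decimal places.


dt = T/N = 1.000000
u = exp(sigma*sqrt(dt)) = 1.491825; d = 1/u = 0.670320
p = (exp((r-q)*dt) - d) / (u - d) = 0.429634
Discount per step: exp(-r*dt) = 0.977262
Stock lattice S(k, i) with i counting down-moves:
  k=0: S(0,0) = 21.9300
  k=1: S(1,0) = 32.7157; S(1,1) = 14.7001
  k=2: S(2,0) = 48.8061; S(2,1) = 21.9300; S(2,2) = 9.8538
Terminal payoffs V(N, i) = max(S_T - K, 0):
  V(2,0) = 28.166113; V(2,1) = 1.290000; V(2,2) = 0.000000
Backward induction: V(k, i) = exp(-r*dt) * [p * V(k+1, i) + (1-p) * V(k+1, i+1)]; then take max(V_cont, immediate exercise) for American.
  V(1,0) = exp(-r*dt) * [p*28.166113 + (1-p)*1.290000] = 12.545018; exercise = 12.075716; V(1,0) = max -> 12.545018
  V(1,1) = exp(-r*dt) * [p*1.290000 + (1-p)*0.000000] = 0.541626; exercise = 0.000000; V(1,1) = max -> 0.541626
  V(0,0) = exp(-r*dt) * [p*12.545018 + (1-p)*0.541626] = 5.569120; exercise = 1.290000; V(0,0) = max -> 5.569120

Answer: Price = V(0,0) = 5.5691


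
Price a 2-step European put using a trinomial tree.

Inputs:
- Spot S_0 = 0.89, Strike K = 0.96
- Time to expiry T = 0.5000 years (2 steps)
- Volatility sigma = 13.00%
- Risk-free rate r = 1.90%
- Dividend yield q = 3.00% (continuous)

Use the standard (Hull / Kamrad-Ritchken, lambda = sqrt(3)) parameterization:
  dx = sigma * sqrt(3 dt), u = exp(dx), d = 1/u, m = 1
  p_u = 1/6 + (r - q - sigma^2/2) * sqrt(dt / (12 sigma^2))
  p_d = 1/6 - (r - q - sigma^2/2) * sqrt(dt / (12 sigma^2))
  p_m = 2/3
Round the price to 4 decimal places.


dt = T/N = 0.250000; dx = sigma*sqrt(3*dt) = 0.112583
u = exp(dx) = 1.119165; d = 1/u = 0.893523
p_u = 0.145072, p_m = 0.666667, p_d = 0.188262
Discount per step: exp(-r*dt) = 0.995261
Stock lattice S(k, j) with j the centered position index:
  k=0: S(0,+0) = 0.8900
  k=1: S(1,-1) = 0.7952; S(1,+0) = 0.8900; S(1,+1) = 0.9961
  k=2: S(2,-2) = 0.7106; S(2,-1) = 0.7952; S(2,+0) = 0.8900; S(2,+1) = 0.9961; S(2,+2) = 1.1148
Terminal payoffs V(N, j) = max(K - S_T, 0):
  V(2,-2) = 0.249439; V(2,-1) = 0.164765; V(2,+0) = 0.070000; V(2,+1) = 0.000000; V(2,+2) = 0.000000
Backward induction: V(k, j) = exp(-r*dt) * [p_u * V(k+1, j+1) + p_m * V(k+1, j) + p_d * V(k+1, j-1)]
  V(1,-1) = exp(-r*dt) * [p_u*0.070000 + p_m*0.164765 + p_d*0.249439] = 0.166167
  V(1,+0) = exp(-r*dt) * [p_u*0.000000 + p_m*0.070000 + p_d*0.164765] = 0.077317
  V(1,+1) = exp(-r*dt) * [p_u*0.000000 + p_m*0.000000 + p_d*0.070000] = 0.013116
  V(0,+0) = exp(-r*dt) * [p_u*0.013116 + p_m*0.077317 + p_d*0.166167] = 0.084329

Answer: Price = V(0,0) = 0.0843


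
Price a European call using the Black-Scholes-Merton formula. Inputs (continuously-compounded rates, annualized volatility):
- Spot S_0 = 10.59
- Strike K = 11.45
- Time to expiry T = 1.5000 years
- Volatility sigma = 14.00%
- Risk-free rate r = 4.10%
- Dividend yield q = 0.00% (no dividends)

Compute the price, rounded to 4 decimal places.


d1 = (ln(S/K) + (r - q + 0.5*sigma^2) * T) / (sigma * sqrt(T)) = -0.01096188
d2 = d1 - sigma * sqrt(T) = -0.18242616
exp(-rT) = 0.94035295; exp(-qT) = 1.00000000
C = S_0 * exp(-qT) * N(d1) - K * exp(-rT) * N(d2)
N(d1) = 0.49562693; N(d2) = 0.42762415
C = 10.5900 * 1.00000000 * 0.49562693 - 11.4500 * 0.94035295 * 0.42762415 = 0.6444

Answer: Price = 0.6444


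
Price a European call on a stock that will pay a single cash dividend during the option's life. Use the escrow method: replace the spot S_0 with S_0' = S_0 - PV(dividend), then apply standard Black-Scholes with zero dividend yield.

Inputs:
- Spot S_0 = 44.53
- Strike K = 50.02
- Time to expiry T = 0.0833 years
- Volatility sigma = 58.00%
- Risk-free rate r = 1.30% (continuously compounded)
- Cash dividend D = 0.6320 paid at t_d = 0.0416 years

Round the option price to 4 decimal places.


Answer: Price = 0.9854

Derivation:
PV(D) = D * exp(-r * t_d) = 0.6320 * 0.99945935 = 0.63165831
S_0' = S_0 - PV(D) = 44.5300 - 0.63165831 = 43.89834169
d1 = (ln(S_0'/K) + (r + sigma^2/2)*T) / (sigma*sqrt(T)) = -0.68968781
d2 = d1 - sigma*sqrt(T) = -0.85708590
exp(-rT) = 0.99891769
N(d1) = 0.24519527; N(d2) = 0.19569871
C = S_0' * N(d1) - K * exp(-rT) * N(d2) = 43.89834169 * 0.24519527 - 50.0200 * 0.99891769 * 0.19569871 = 0.9854


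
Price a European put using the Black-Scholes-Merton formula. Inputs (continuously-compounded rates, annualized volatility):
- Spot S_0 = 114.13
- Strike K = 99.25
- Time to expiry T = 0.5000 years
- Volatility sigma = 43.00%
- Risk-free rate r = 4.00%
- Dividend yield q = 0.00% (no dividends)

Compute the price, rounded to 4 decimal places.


d1 = (ln(S/K) + (r - q + 0.5*sigma^2) * T) / (sigma * sqrt(T)) = 0.67724790
d2 = d1 - sigma * sqrt(T) = 0.37319198
exp(-rT) = 0.98019867; exp(-qT) = 1.00000000
P = K * exp(-rT) * N(-d2) - S_0 * exp(-qT) * N(-d1)
N(-d1) = 0.24912434; N(-d2) = 0.35450278
P = 99.2500 * 0.98019867 * 0.35450278 - 114.1300 * 1.00000000 * 0.24912434 = 6.0551

Answer: Price = 6.0551


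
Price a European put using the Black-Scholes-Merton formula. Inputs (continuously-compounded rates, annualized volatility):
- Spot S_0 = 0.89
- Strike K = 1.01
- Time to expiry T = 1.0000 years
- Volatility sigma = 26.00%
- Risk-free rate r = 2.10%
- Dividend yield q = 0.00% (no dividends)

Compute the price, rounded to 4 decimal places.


Answer: Price = 0.1545

Derivation:
d1 = (ln(S/K) + (r - q + 0.5*sigma^2) * T) / (sigma * sqrt(T)) = -0.27570826
d2 = d1 - sigma * sqrt(T) = -0.53570826
exp(-rT) = 0.97921896; exp(-qT) = 1.00000000
P = K * exp(-rT) * N(-d2) - S_0 * exp(-qT) * N(-d1)
N(-d1) = 0.60861392; N(-d2) = 0.70391990
P = 1.0100 * 0.97921896 * 0.70391990 - 0.8900 * 1.00000000 * 0.60861392 = 0.1545


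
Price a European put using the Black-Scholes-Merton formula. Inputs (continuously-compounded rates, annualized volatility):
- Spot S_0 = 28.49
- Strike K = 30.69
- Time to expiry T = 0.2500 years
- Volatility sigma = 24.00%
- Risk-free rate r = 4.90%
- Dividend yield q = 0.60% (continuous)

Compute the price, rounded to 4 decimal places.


Answer: Price = 2.5331

Derivation:
d1 = (ln(S/K) + (r - q + 0.5*sigma^2) * T) / (sigma * sqrt(T)) = -0.47028100
d2 = d1 - sigma * sqrt(T) = -0.59028100
exp(-rT) = 0.98782473; exp(-qT) = 0.99850112
P = K * exp(-rT) * N(-d2) - S_0 * exp(-qT) * N(-d1)
N(-d1) = 0.68092287; N(-d2) = 0.72249886
P = 30.6900 * 0.98782473 * 0.72249886 - 28.4900 * 0.99850112 * 0.68092287 = 2.5331


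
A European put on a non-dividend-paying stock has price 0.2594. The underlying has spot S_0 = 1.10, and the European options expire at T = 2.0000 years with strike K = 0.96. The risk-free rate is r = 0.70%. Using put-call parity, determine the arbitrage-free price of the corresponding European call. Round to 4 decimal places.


Answer: Call price = 0.4127

Derivation:
Put-call parity: C - P = S_0 * exp(-qT) - K * exp(-rT).
S_0 * exp(-qT) = 1.1000 * 1.00000000 = 1.10000000
K * exp(-rT) = 0.9600 * 0.98609754 = 0.94665364
C = P + S*exp(-qT) - K*exp(-rT)
C = 0.2594 + 1.10000000 - 0.94665364 = 0.4127


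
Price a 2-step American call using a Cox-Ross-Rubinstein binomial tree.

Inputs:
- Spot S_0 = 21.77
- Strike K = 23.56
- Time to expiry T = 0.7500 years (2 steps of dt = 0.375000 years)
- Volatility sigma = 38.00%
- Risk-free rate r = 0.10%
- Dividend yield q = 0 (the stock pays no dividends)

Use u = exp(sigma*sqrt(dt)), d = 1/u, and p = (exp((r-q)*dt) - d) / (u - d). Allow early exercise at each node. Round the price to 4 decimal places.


dt = T/N = 0.375000
u = exp(sigma*sqrt(dt)) = 1.262005; d = 1/u = 0.792390
p = (exp((r-q)*dt) - d) / (u - d) = 0.442884
Discount per step: exp(-r*dt) = 0.999625
Stock lattice S(k, i) with i counting down-moves:
  k=0: S(0,0) = 21.7700
  k=1: S(1,0) = 27.4738; S(1,1) = 17.2503
  k=2: S(2,0) = 34.6721; S(2,1) = 21.7700; S(2,2) = 13.6690
Terminal payoffs V(N, i) = max(S_T - K, 0):
  V(2,0) = 11.112121; V(2,1) = 0.000000; V(2,2) = 0.000000
Backward induction: V(k, i) = exp(-r*dt) * [p * V(k+1, i) + (1-p) * V(k+1, i+1)]; then take max(V_cont, immediate exercise) for American.
  V(1,0) = exp(-r*dt) * [p*11.112121 + (1-p)*0.000000] = 4.919540; exercise = 3.913843; V(1,0) = max -> 4.919540
  V(1,1) = exp(-r*dt) * [p*0.000000 + (1-p)*0.000000] = 0.000000; exercise = 0.000000; V(1,1) = max -> 0.000000
  V(0,0) = exp(-r*dt) * [p*4.919540 + (1-p)*0.000000] = 2.177970; exercise = 0.000000; V(0,0) = max -> 2.177970

Answer: Price = V(0,0) = 2.1780


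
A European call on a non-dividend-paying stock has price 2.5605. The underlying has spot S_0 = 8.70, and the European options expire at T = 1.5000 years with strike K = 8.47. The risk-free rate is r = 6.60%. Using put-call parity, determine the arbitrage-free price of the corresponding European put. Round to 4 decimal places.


Put-call parity: C - P = S_0 * exp(-qT) - K * exp(-rT).
S_0 * exp(-qT) = 8.7000 * 1.00000000 = 8.70000000
K * exp(-rT) = 8.4700 * 0.90574271 = 7.67164074
P = C - S*exp(-qT) + K*exp(-rT)
P = 2.5605 - 8.70000000 + 7.67164074 = 1.5321

Answer: Put price = 1.5321


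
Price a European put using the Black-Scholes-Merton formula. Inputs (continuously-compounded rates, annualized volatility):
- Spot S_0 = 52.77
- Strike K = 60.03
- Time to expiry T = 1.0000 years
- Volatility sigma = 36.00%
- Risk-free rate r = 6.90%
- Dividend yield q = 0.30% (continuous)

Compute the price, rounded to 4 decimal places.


Answer: Price = 9.5841

Derivation:
d1 = (ln(S/K) + (r - q + 0.5*sigma^2) * T) / (sigma * sqrt(T)) = 0.00527336
d2 = d1 - sigma * sqrt(T) = -0.35472664
exp(-rT) = 0.93332668; exp(-qT) = 0.99700450
P = K * exp(-rT) * N(-d2) - S_0 * exp(-qT) * N(-d1)
N(-d1) = 0.49789624; N(-d2) = 0.63860280
P = 60.0300 * 0.93332668 * 0.63860280 - 52.7700 * 0.99700450 * 0.49789624 = 9.5841


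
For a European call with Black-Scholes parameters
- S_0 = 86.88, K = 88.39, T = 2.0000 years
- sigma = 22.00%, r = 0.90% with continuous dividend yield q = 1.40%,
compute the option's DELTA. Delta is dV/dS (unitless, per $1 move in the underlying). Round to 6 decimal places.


Answer: Delta = 0.512568

Derivation:
d1 = 0.0680397915; d2 = -0.2430871922
phi(d1) = 0.3980199140; exp(-qT) = 0.9723883668; exp(-rT) = 0.9821610324
N(d1) = 0.5271230207
Delta = exp(-qT) * N(d1) = 0.9723883668 * 0.5271230207 = 0.512568


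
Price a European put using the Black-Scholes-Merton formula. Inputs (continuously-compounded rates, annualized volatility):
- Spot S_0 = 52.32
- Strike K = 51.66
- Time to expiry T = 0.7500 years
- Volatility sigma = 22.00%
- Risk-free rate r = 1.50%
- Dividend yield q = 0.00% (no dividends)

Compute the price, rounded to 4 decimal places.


Answer: Price = 3.3357

Derivation:
d1 = (ln(S/K) + (r - q + 0.5*sigma^2) * T) / (sigma * sqrt(T)) = 0.22094103
d2 = d1 - sigma * sqrt(T) = 0.03041544
exp(-rT) = 0.98881304; exp(-qT) = 1.00000000
P = K * exp(-rT) * N(-d2) - S_0 * exp(-qT) * N(-d1)
N(-d1) = 0.41256918; N(-d2) = 0.48786787
P = 51.6600 * 0.98881304 * 0.48786787 - 52.3200 * 1.00000000 * 0.41256918 = 3.3357


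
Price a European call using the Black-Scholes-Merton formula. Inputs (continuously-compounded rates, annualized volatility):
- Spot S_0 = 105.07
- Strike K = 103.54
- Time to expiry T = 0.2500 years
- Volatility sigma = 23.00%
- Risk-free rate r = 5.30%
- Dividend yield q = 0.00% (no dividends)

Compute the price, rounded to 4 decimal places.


d1 = (ln(S/K) + (r - q + 0.5*sigma^2) * T) / (sigma * sqrt(T)) = 0.30027203
d2 = d1 - sigma * sqrt(T) = 0.18527203
exp(-rT) = 0.98683739; exp(-qT) = 1.00000000
C = S_0 * exp(-qT) * N(d1) - K * exp(-rT) * N(d2)
N(d1) = 0.61801517; N(d2) = 0.57349216
C = 105.0700 * 1.00000000 * 0.61801517 - 103.5400 * 0.98683739 * 0.57349216 = 6.3371

Answer: Price = 6.3371


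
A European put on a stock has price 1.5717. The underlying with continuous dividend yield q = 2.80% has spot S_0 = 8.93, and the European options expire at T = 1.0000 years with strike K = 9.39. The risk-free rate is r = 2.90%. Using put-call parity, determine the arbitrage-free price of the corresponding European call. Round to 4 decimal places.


Put-call parity: C - P = S_0 * exp(-qT) - K * exp(-rT).
S_0 * exp(-qT) = 8.9300 * 0.97238837 = 8.68342812
K * exp(-rT) = 9.3900 * 0.97141646 = 9.12160060
C = P + S*exp(-qT) - K*exp(-rT)
C = 1.5717 + 8.68342812 - 9.12160060 = 1.1335

Answer: Call price = 1.1335


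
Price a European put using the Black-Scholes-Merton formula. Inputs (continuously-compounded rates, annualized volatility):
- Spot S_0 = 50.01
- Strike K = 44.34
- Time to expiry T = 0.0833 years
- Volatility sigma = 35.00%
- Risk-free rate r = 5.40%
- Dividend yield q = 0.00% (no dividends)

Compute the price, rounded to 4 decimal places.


d1 = (ln(S/K) + (r - q + 0.5*sigma^2) * T) / (sigma * sqrt(T)) = 1.28629121
d2 = d1 - sigma * sqrt(T) = 1.18527513
exp(-rT) = 0.99551190; exp(-qT) = 1.00000000
P = K * exp(-rT) * N(-d2) - S_0 * exp(-qT) * N(-d1)
N(-d1) = 0.09917072; N(-d2) = 0.11795434
P = 44.3400 * 0.99551190 * 0.11795434 - 50.0100 * 1.00000000 * 0.09917072 = 0.2471

Answer: Price = 0.2471


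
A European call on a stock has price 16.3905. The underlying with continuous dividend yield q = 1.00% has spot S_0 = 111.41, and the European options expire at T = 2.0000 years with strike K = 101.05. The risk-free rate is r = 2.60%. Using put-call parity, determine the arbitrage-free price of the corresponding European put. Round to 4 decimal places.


Put-call parity: C - P = S_0 * exp(-qT) - K * exp(-rT).
S_0 * exp(-qT) = 111.4100 * 0.98019867 = 109.20393419
K * exp(-rT) = 101.0500 * 0.94932887 = 95.92968199
P = C - S*exp(-qT) + K*exp(-rT)
P = 16.3905 - 109.20393419 + 95.92968199 = 3.1162

Answer: Put price = 3.1162


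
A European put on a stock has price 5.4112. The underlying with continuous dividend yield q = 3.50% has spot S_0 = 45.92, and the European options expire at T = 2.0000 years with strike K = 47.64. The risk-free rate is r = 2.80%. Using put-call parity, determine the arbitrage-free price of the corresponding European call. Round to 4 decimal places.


Put-call parity: C - P = S_0 * exp(-qT) - K * exp(-rT).
S_0 * exp(-qT) = 45.9200 * 0.93239382 = 42.81552421
K * exp(-rT) = 47.6400 * 0.94553914 = 45.04548443
C = P + S*exp(-qT) - K*exp(-rT)
C = 5.4112 + 42.81552421 - 45.04548443 = 3.1812

Answer: Call price = 3.1812


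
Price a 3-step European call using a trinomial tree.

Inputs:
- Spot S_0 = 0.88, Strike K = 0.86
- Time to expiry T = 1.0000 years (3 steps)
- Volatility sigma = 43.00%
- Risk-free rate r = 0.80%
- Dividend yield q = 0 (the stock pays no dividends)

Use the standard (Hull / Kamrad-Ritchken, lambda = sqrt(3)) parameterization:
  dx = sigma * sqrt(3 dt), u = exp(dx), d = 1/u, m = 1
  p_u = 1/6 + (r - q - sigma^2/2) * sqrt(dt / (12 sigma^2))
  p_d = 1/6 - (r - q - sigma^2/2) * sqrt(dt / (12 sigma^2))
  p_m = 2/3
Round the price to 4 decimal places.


dt = T/N = 0.333333; dx = sigma*sqrt(3*dt) = 0.430000
u = exp(dx) = 1.537258; d = 1/u = 0.650509
p_u = 0.133934, p_m = 0.666667, p_d = 0.199399
Discount per step: exp(-r*dt) = 0.997337
Stock lattice S(k, j) with j the centered position index:
  k=0: S(0,+0) = 0.8800
  k=1: S(1,-1) = 0.5724; S(1,+0) = 0.8800; S(1,+1) = 1.3528
  k=2: S(2,-2) = 0.3724; S(2,-1) = 0.5724; S(2,+0) = 0.8800; S(2,+1) = 1.3528; S(2,+2) = 2.0796
  k=3: S(3,-3) = 0.2422; S(3,-2) = 0.3724; S(3,-1) = 0.5724; S(3,+0) = 0.8800; S(3,+1) = 1.3528; S(3,+2) = 2.0796; S(3,+3) = 3.1969
Terminal payoffs V(N, j) = max(S_T - K, 0):
  V(3,-3) = 0.000000; V(3,-2) = 0.000000; V(3,-1) = 0.000000; V(3,+0) = 0.020000; V(3,+1) = 0.492787; V(3,+2) = 1.219581; V(3,+3) = 2.336852
Backward induction: V(k, j) = exp(-r*dt) * [p_u * V(k+1, j+1) + p_m * V(k+1, j) + p_d * V(k+1, j-1)]
  V(2,-2) = exp(-r*dt) * [p_u*0.000000 + p_m*0.000000 + p_d*0.000000] = 0.000000
  V(2,-1) = exp(-r*dt) * [p_u*0.020000 + p_m*0.000000 + p_d*0.000000] = 0.002672
  V(2,+0) = exp(-r*dt) * [p_u*0.492787 + p_m*0.020000 + p_d*0.000000] = 0.079123
  V(2,+1) = exp(-r*dt) * [p_u*1.219581 + p_m*0.492787 + p_d*0.020000] = 0.494535
  V(2,+2) = exp(-r*dt) * [p_u*2.336852 + p_m*1.219581 + p_d*0.492787] = 1.221039
  V(1,-1) = exp(-r*dt) * [p_u*0.079123 + p_m*0.002672 + p_d*0.000000] = 0.012345
  V(1,+0) = exp(-r*dt) * [p_u*0.494535 + p_m*0.079123 + p_d*0.002672] = 0.119198
  V(1,+1) = exp(-r*dt) * [p_u*1.221039 + p_m*0.494535 + p_d*0.079123] = 0.507651
  V(0,+0) = exp(-r*dt) * [p_u*0.507651 + p_m*0.119198 + p_d*0.012345] = 0.149520

Answer: Price = V(0,0) = 0.1495


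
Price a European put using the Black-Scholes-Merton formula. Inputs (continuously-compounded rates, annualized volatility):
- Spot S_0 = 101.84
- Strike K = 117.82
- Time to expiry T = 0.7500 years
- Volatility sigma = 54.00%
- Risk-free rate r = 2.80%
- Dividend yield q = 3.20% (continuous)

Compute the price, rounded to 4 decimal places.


Answer: Price = 28.8050

Derivation:
d1 = (ln(S/K) + (r - q + 0.5*sigma^2) * T) / (sigma * sqrt(T)) = -0.08426124
d2 = d1 - sigma * sqrt(T) = -0.55191496
exp(-rT) = 0.97921896; exp(-qT) = 0.97628571
P = K * exp(-rT) * N(-d2) - S_0 * exp(-qT) * N(-d1)
N(-d1) = 0.53357564; N(-d2) = 0.70949669
P = 117.8200 * 0.97921896 * 0.70949669 - 101.8400 * 0.97628571 * 0.53357564 = 28.8050


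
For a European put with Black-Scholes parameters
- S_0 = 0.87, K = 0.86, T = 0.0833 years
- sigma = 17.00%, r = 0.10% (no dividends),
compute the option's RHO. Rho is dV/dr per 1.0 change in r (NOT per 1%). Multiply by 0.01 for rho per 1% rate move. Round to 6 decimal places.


Answer: Rho = -0.029781

Derivation:
d1 = 0.2618530251; d2 = 0.2127880681
phi(d1) = 0.3854969351; exp(-qT) = 1.0000000000; exp(-rT) = 0.9999167035
N(-d2) = 0.4157461354
Rho = -K*T*exp(-rT)*N(-d2) = -0.8600 * 0.0833 * 0.9999167035 * 0.4157461354 = -0.029781


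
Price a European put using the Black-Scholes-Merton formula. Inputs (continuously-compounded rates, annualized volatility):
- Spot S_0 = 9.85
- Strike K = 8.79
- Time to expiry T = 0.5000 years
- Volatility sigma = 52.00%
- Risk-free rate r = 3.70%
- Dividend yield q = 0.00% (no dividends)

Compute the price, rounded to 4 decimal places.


Answer: Price = 0.8224

Derivation:
d1 = (ln(S/K) + (r - q + 0.5*sigma^2) * T) / (sigma * sqrt(T)) = 0.54381065
d2 = d1 - sigma * sqrt(T) = 0.17611512
exp(-rT) = 0.98167007; exp(-qT) = 1.00000000
P = K * exp(-rT) * N(-d2) - S_0 * exp(-qT) * N(-d1)
N(-d1) = 0.29328589; N(-d2) = 0.43010175
P = 8.7900 * 0.98167007 * 0.43010175 - 9.8500 * 1.00000000 * 0.29328589 = 0.8224


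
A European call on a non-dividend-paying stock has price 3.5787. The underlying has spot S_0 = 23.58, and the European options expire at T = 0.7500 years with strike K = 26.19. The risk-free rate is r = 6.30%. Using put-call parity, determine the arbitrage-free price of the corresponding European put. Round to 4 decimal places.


Answer: Put price = 4.9800

Derivation:
Put-call parity: C - P = S_0 * exp(-qT) - K * exp(-rT).
S_0 * exp(-qT) = 23.5800 * 1.00000000 = 23.58000000
K * exp(-rT) = 26.1900 * 0.95384891 = 24.98130284
P = C - S*exp(-qT) + K*exp(-rT)
P = 3.5787 - 23.58000000 + 24.98130284 = 4.9800


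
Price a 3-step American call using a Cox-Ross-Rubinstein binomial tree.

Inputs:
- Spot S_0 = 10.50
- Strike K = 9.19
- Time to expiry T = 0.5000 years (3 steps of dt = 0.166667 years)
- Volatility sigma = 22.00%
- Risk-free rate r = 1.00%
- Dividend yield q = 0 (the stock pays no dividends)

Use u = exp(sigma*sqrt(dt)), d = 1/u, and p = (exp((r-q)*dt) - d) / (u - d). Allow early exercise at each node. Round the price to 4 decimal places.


dt = T/N = 0.166667
u = exp(sigma*sqrt(dt)) = 1.093971; d = 1/u = 0.914101
p = (exp((r-q)*dt) - d) / (u - d) = 0.486835
Discount per step: exp(-r*dt) = 0.998335
Stock lattice S(k, i) with i counting down-moves:
  k=0: S(0,0) = 10.5000
  k=1: S(1,0) = 11.4867; S(1,1) = 9.5981
  k=2: S(2,0) = 12.5661; S(2,1) = 10.5000; S(2,2) = 8.7736
  k=3: S(3,0) = 13.7470; S(3,1) = 11.4867; S(3,2) = 9.5981; S(3,3) = 8.0199
Terminal payoffs V(N, i) = max(S_T - K, 0):
  V(3,0) = 4.556980; V(3,1) = 2.296700; V(3,2) = 0.408057; V(3,3) = 0.000000
Backward induction: V(k, i) = exp(-r*dt) * [p * V(k+1, i) + (1-p) * V(k+1, i+1)]; then take max(V_cont, immediate exercise) for American.
  V(2,0) = exp(-r*dt) * [p*4.556980 + (1-p)*2.296700] = 3.391426; exercise = 3.376123; V(2,0) = max -> 3.391426
  V(2,1) = exp(-r*dt) * [p*2.296700 + (1-p)*0.408057] = 1.325304; exercise = 1.310000; V(2,1) = max -> 1.325304
  V(2,2) = exp(-r*dt) * [p*0.408057 + (1-p)*0.000000] = 0.198325; exercise = 0.000000; V(2,2) = max -> 0.198325
  V(1,0) = exp(-r*dt) * [p*3.391426 + (1-p)*1.325304] = 2.327283; exercise = 2.296700; V(1,0) = max -> 2.327283
  V(1,1) = exp(-r*dt) * [p*1.325304 + (1-p)*0.198325] = 0.745734; exercise = 0.408057; V(1,1) = max -> 0.745734
  V(0,0) = exp(-r*dt) * [p*2.327283 + (1-p)*0.745734] = 1.513163; exercise = 1.310000; V(0,0) = max -> 1.513163

Answer: Price = V(0,0) = 1.5132


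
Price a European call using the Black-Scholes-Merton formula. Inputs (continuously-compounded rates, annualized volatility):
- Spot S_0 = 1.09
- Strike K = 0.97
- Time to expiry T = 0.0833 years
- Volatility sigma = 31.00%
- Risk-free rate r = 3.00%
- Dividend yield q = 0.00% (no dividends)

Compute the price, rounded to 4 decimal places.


d1 = (ln(S/K) + (r - q + 0.5*sigma^2) * T) / (sigma * sqrt(T)) = 1.37628873
d2 = d1 - sigma * sqrt(T) = 1.28681734
exp(-rT) = 0.99750412; exp(-qT) = 1.00000000
C = S_0 * exp(-qT) * N(d1) - K * exp(-rT) * N(d2)
N(d1) = 0.91563387; N(d2) = 0.90092102
C = 1.0900 * 1.00000000 * 0.91563387 - 0.9700 * 0.99750412 * 0.90092102 = 0.1263

Answer: Price = 0.1263


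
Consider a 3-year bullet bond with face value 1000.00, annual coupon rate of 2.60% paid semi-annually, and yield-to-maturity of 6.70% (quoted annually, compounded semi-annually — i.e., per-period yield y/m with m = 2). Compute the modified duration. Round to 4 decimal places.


Answer: Modified duration = 2.8045

Derivation:
Coupon per period c = face * coupon_rate / m = 13.000000
Periods per year m = 2; per-period yield y/m = 0.033500
Number of cashflows N = 6
Cashflows (t years, CF_t, discount factor 1/(1+y/m)^(m*t), PV):
  t = 0.5000: CF_t = 13.000000, DF = 0.967586, PV = 12.578616
  t = 1.0000: CF_t = 13.000000, DF = 0.936222, PV = 12.170891
  t = 1.5000: CF_t = 13.000000, DF = 0.905876, PV = 11.776383
  t = 2.0000: CF_t = 13.000000, DF = 0.876512, PV = 11.394662
  t = 2.5000: CF_t = 13.000000, DF = 0.848101, PV = 11.025314
  t = 3.0000: CF_t = 1013.000000, DF = 0.820611, PV = 831.278522
Price P = sum_t PV_t = 890.224387
First compute Macaulay numerator sum_t t * PV_t:
  t * PV_t at t = 0.5000: 6.289308
  t * PV_t at t = 1.0000: 12.170891
  t * PV_t at t = 1.5000: 17.664574
  t * PV_t at t = 2.0000: 22.789323
  t * PV_t at t = 2.5000: 27.563284
  t * PV_t at t = 3.0000: 2493.835566
Macaulay duration D = 2580.312946 / 890.224387 = 2.898497
Modified duration = D / (1 + y/m) = 2.898497 / (1 + 0.033500) = 2.804545


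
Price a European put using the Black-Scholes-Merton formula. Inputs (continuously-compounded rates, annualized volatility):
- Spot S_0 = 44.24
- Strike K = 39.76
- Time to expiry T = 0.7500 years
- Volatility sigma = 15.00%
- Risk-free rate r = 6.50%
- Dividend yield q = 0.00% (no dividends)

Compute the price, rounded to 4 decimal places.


d1 = (ln(S/K) + (r - q + 0.5*sigma^2) * T) / (sigma * sqrt(T)) = 1.26212984
d2 = d1 - sigma * sqrt(T) = 1.13222603
exp(-rT) = 0.95241920; exp(-qT) = 1.00000000
P = K * exp(-rT) * N(-d2) - S_0 * exp(-qT) * N(-d1)
N(-d1) = 0.10345104; N(-d2) = 0.12876971
P = 39.7600 * 0.95241920 * 0.12876971 - 44.2400 * 1.00000000 * 0.10345104 = 0.2996

Answer: Price = 0.2996


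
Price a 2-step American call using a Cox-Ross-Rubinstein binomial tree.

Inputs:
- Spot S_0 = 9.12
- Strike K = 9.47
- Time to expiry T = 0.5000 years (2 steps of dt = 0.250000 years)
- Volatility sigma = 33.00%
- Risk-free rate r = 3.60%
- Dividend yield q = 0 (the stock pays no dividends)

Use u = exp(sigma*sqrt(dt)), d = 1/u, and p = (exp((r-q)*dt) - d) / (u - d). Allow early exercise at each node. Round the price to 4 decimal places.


dt = T/N = 0.250000
u = exp(sigma*sqrt(dt)) = 1.179393; d = 1/u = 0.847894
p = (exp((r-q)*dt) - d) / (u - d) = 0.486115
Discount per step: exp(-r*dt) = 0.991040
Stock lattice S(k, i) with i counting down-moves:
  k=0: S(0,0) = 9.1200
  k=1: S(1,0) = 10.7561; S(1,1) = 7.7328
  k=2: S(2,0) = 12.6856; S(2,1) = 9.1200; S(2,2) = 6.5566
Terminal payoffs V(N, i) = max(S_T - K, 0):
  V(2,0) = 3.215629; V(2,1) = 0.000000; V(2,2) = 0.000000
Backward induction: V(k, i) = exp(-r*dt) * [p * V(k+1, i) + (1-p) * V(k+1, i+1)]; then take max(V_cont, immediate exercise) for American.
  V(1,0) = exp(-r*dt) * [p*3.215629 + (1-p)*0.000000] = 1.549161; exercise = 1.286065; V(1,0) = max -> 1.549161
  V(1,1) = exp(-r*dt) * [p*0.000000 + (1-p)*0.000000] = 0.000000; exercise = 0.000000; V(1,1) = max -> 0.000000
  V(0,0) = exp(-r*dt) * [p*1.549161 + (1-p)*0.000000] = 0.746324; exercise = 0.000000; V(0,0) = max -> 0.746324

Answer: Price = V(0,0) = 0.7463


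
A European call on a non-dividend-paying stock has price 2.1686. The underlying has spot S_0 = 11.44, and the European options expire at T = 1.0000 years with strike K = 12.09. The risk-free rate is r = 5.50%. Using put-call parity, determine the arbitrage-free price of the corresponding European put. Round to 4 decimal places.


Answer: Put price = 2.1716

Derivation:
Put-call parity: C - P = S_0 * exp(-qT) - K * exp(-rT).
S_0 * exp(-qT) = 11.4400 * 1.00000000 = 11.44000000
K * exp(-rT) = 12.0900 * 0.94648515 = 11.44300544
P = C - S*exp(-qT) + K*exp(-rT)
P = 2.1686 - 11.44000000 + 11.44300544 = 2.1716


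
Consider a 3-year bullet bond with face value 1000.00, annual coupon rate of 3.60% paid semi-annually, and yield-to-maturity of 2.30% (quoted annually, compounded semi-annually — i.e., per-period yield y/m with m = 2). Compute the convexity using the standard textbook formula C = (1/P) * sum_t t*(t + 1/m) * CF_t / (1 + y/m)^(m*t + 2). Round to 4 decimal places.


Coupon per period c = face * coupon_rate / m = 18.000000
Periods per year m = 2; per-period yield y/m = 0.011500
Number of cashflows N = 6
Cashflows (t years, CF_t, discount factor 1/(1+y/m)^(m*t), PV):
  t = 0.5000: CF_t = 18.000000, DF = 0.988631, PV = 17.795353
  t = 1.0000: CF_t = 18.000000, DF = 0.977391, PV = 17.593034
  t = 1.5000: CF_t = 18.000000, DF = 0.966279, PV = 17.393014
  t = 2.0000: CF_t = 18.000000, DF = 0.955293, PV = 17.195268
  t = 2.5000: CF_t = 18.000000, DF = 0.944432, PV = 16.999771
  t = 3.0000: CF_t = 1018.000000, DF = 0.933694, PV = 950.500731
Price P = sum_t PV_t = 1037.477171
Convexity numerator sum_t t*(t + 1/m) * CF_t / (1+y/m)^(m*t + 2):
  t = 0.5000: term = 8.696507
  t = 1.0000: term = 25.792902
  t = 1.5000: term = 50.999313
  t = 2.0000: term = 84.032481
  t = 2.5000: term = 124.615642
  t = 3.0000: term = 9754.611566
Convexity = (1/P) * sum = 10048.748411 / 1037.477171 = 9.685754

Answer: Convexity = 9.6858


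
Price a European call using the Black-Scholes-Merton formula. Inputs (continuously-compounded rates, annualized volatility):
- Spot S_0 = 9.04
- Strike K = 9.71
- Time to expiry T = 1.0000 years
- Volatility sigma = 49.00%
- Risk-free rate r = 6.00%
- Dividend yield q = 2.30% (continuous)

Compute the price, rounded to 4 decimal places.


Answer: Price = 1.5890

Derivation:
d1 = (ln(S/K) + (r - q + 0.5*sigma^2) * T) / (sigma * sqrt(T)) = 0.17459774
d2 = d1 - sigma * sqrt(T) = -0.31540226
exp(-rT) = 0.94176453; exp(-qT) = 0.97726248
C = S_0 * exp(-qT) * N(d1) - K * exp(-rT) * N(d2)
N(d1) = 0.56930214; N(d2) = 0.37622813
C = 9.0400 * 0.97726248 * 0.56930214 - 9.7100 * 0.94176453 * 0.37622813 = 1.5890


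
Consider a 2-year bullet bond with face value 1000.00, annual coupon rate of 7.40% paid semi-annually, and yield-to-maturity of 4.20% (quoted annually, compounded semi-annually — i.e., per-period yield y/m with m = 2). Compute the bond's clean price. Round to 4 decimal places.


Coupon per period c = face * coupon_rate / m = 37.000000
Periods per year m = 2; per-period yield y/m = 0.021000
Number of cashflows N = 4
Cashflows (t years, CF_t, discount factor 1/(1+y/m)^(m*t), PV):
  t = 0.5000: CF_t = 37.000000, DF = 0.979432, PV = 36.238981
  t = 1.0000: CF_t = 37.000000, DF = 0.959287, PV = 35.493615
  t = 1.5000: CF_t = 37.000000, DF = 0.939556, PV = 34.763580
  t = 2.0000: CF_t = 1037.000000, DF = 0.920231, PV = 954.279926
Price P = sum_t PV_t = 1060.776103

Answer: Price = 1060.7761


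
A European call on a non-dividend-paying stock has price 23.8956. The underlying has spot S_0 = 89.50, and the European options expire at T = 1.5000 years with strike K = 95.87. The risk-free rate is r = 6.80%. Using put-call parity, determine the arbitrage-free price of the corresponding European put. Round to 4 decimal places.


Answer: Put price = 20.9690

Derivation:
Put-call parity: C - P = S_0 * exp(-qT) - K * exp(-rT).
S_0 * exp(-qT) = 89.5000 * 1.00000000 = 89.50000000
K * exp(-rT) = 95.8700 * 0.90302955 = 86.57344312
P = C - S*exp(-qT) + K*exp(-rT)
P = 23.8956 - 89.50000000 + 86.57344312 = 20.9690


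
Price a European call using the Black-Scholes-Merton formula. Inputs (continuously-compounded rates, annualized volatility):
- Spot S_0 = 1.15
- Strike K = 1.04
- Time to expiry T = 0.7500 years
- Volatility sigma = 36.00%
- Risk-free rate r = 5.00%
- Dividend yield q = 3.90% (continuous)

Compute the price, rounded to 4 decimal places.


d1 = (ln(S/K) + (r - q + 0.5*sigma^2) * T) / (sigma * sqrt(T)) = 0.50483260
d2 = d1 - sigma * sqrt(T) = 0.19306346
exp(-rT) = 0.96319442; exp(-qT) = 0.97117364
C = S_0 * exp(-qT) * N(d1) - K * exp(-rT) * N(d2)
N(d1) = 0.69316179; N(d2) = 0.57654536
C = 1.1500 * 0.97117364 * 0.69316179 - 1.0400 * 0.96319442 * 0.57654536 = 0.1966

Answer: Price = 0.1966


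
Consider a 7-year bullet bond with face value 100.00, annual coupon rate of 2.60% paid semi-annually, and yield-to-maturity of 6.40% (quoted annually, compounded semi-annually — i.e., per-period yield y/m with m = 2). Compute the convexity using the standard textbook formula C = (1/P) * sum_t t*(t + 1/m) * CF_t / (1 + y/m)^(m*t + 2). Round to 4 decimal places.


Answer: Convexity = 43.3388

Derivation:
Coupon per period c = face * coupon_rate / m = 1.300000
Periods per year m = 2; per-period yield y/m = 0.032000
Number of cashflows N = 14
Cashflows (t years, CF_t, discount factor 1/(1+y/m)^(m*t), PV):
  t = 0.5000: CF_t = 1.300000, DF = 0.968992, PV = 1.259690
  t = 1.0000: CF_t = 1.300000, DF = 0.938946, PV = 1.220630
  t = 1.5000: CF_t = 1.300000, DF = 0.909831, PV = 1.182781
  t = 2.0000: CF_t = 1.300000, DF = 0.881620, PV = 1.146105
  t = 2.5000: CF_t = 1.300000, DF = 0.854283, PV = 1.110567
  t = 3.0000: CF_t = 1.300000, DF = 0.827793, PV = 1.076131
  t = 3.5000: CF_t = 1.300000, DF = 0.802125, PV = 1.042763
  t = 4.0000: CF_t = 1.300000, DF = 0.777253, PV = 1.010429
  t = 4.5000: CF_t = 1.300000, DF = 0.753152, PV = 0.979098
  t = 5.0000: CF_t = 1.300000, DF = 0.729799, PV = 0.948738
  t = 5.5000: CF_t = 1.300000, DF = 0.707169, PV = 0.919320
  t = 6.0000: CF_t = 1.300000, DF = 0.685241, PV = 0.890814
  t = 6.5000: CF_t = 1.300000, DF = 0.663994, PV = 0.863192
  t = 7.0000: CF_t = 101.300000, DF = 0.643405, PV = 65.176897
Price P = sum_t PV_t = 78.827155
Convexity numerator sum_t t*(t + 1/m) * CF_t / (1+y/m)^(m*t + 2):
  t = 0.5000: term = 0.591390
  t = 1.0000: term = 1.719158
  t = 1.5000: term = 3.331702
  t = 2.0000: term = 5.380655
  t = 2.5000: term = 7.820720
  t = 3.0000: term = 10.609504
  t = 3.5000: term = 13.707369
  t = 4.0000: term = 17.077287
  t = 4.5000: term = 20.684699
  t = 5.0000: term = 24.497382
  t = 5.5000: term = 28.485328
  t = 6.0000: term = 32.620619
  t = 6.5000: term = 36.877315
  t = 7.0000: term = 3212.873246
Convexity = (1/P) * sum = 3416.276375 / 78.827155 = 43.338826


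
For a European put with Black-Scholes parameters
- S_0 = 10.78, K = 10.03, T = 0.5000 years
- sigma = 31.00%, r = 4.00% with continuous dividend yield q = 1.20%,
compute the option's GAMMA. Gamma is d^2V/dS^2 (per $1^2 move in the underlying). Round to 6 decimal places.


Answer: Gamma = 0.147918

Derivation:
d1 = 0.5024425404; d2 = 0.2832394382
phi(d1) = 0.3516345734; exp(-qT) = 0.9940179641; exp(-rT) = 0.9801986733
Gamma = exp(-qT) * phi(d1) / (S * sigma * sqrt(T)) = 0.9940179641 * 0.3516345734 / (10.7800 * 0.3100 * 0.7071067812) = 0.147918
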